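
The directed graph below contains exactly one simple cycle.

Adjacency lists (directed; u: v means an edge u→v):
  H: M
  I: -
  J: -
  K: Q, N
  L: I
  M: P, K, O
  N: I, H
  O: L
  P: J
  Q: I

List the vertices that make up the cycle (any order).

H, K, M, N

DFS with gray/black marking from M:
M gray
  P gray
    J gray
    J black
  P black
  K gray
    Q gray
      I gray
      I black
    Q black
    N gray
      N→I: I black — skip
      H gray
        H→M: M is gray → back edge
Back edge closes the cycle M → K → N → H → M; its vertices are {H, K, M, N}.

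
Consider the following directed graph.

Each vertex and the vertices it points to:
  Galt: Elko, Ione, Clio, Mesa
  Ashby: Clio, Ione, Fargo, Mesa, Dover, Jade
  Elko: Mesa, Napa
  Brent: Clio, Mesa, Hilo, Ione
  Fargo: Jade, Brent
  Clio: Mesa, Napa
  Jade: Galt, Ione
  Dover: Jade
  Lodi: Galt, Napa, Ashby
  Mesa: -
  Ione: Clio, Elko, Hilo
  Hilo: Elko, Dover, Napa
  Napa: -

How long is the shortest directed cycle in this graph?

For each vertex v, BFS finds the shortest path from v back to v.
The shortest such closed walk is Dover → Jade → Ione → Hilo → Dover, length 4.

4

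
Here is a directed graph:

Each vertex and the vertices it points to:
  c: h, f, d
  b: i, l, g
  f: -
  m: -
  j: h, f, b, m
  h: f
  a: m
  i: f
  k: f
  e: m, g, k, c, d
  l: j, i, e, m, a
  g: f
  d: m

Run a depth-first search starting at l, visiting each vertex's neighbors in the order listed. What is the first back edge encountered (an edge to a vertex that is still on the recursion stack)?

b→l

DFS from l (visiting each vertex's neighbors in the order listed); mark gray on enter, black on exit:
l gray
  j gray
    h gray
      f gray
      f black
    h black
    j→f: f black — skip
    b gray
      i gray
        i→f: f black — skip
      i black
      b→l: l is gray → back edge
First back edge: b → l.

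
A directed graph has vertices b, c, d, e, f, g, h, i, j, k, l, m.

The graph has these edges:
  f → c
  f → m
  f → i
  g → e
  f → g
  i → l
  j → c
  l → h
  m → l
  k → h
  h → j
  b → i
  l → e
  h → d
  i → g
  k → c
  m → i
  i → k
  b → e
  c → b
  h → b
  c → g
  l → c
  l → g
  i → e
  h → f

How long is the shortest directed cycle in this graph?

For each vertex v, BFS finds the shortest path from v back to v.
The shortest such closed walk is h → f → m → l → h, length 4.

4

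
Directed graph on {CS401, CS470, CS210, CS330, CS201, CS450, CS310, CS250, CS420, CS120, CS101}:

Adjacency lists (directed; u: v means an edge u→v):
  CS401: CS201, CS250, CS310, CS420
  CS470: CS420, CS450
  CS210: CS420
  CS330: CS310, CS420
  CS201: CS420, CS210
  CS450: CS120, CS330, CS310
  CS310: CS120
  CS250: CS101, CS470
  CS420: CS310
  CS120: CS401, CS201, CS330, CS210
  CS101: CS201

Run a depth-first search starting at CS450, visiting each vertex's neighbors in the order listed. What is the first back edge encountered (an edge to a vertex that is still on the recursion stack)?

DFS from CS450 (visiting each vertex's neighbors in the order listed); mark gray on enter, black on exit:
CS450 gray
  CS120 gray
    CS401 gray
      CS201 gray
        CS420 gray
          CS310 gray
            CS310→CS120: CS120 is gray → back edge
First back edge: CS310 → CS120.

CS310→CS120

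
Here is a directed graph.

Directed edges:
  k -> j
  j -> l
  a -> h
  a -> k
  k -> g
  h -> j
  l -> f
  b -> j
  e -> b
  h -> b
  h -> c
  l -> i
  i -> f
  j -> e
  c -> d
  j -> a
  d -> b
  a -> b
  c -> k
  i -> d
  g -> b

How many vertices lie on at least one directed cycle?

A vertex is on a directed cycle iff it belongs to a strongly connected component of size ≥ 2 (or has a self-loop).
The vertices on cycles are {a, b, c, d, e, g, h, i, j, k, l} — 11 in total.

11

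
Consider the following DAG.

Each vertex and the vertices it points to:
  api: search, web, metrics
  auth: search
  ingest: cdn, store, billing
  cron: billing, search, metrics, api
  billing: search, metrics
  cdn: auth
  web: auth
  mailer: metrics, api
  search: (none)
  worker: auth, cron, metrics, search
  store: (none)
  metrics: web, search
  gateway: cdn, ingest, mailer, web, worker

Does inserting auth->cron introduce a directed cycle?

Yes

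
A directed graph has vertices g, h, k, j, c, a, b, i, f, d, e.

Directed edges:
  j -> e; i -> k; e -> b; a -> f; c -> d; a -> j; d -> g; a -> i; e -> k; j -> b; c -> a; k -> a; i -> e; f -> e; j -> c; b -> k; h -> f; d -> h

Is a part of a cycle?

Yes

a is on a cycle iff a can reach itself via ≥1 edge.
a → i → k → a — yes.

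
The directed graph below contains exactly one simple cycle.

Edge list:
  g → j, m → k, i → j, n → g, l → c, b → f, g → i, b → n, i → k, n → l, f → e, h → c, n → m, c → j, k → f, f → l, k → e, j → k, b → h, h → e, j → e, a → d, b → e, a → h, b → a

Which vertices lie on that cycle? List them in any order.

c, f, j, k, l

DFS with gray/black marking from f:
f gray
  l gray
    c gray
      j gray
        k gray
          e gray
          e black
          k→f: f is gray → back edge
Back edge closes the cycle f → l → c → j → k → f; its vertices are {c, f, j, k, l}.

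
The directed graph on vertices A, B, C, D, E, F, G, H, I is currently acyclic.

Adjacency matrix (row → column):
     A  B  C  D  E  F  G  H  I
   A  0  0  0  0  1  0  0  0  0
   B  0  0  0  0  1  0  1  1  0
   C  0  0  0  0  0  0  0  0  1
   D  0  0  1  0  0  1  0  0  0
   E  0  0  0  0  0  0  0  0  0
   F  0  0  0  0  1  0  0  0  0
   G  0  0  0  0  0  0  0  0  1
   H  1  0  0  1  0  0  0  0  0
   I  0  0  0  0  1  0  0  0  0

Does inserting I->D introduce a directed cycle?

Adding I→D creates a cycle iff D can already reach I.
Path from D: D → C → I.
So D → … → I → D is a cycle.

Yes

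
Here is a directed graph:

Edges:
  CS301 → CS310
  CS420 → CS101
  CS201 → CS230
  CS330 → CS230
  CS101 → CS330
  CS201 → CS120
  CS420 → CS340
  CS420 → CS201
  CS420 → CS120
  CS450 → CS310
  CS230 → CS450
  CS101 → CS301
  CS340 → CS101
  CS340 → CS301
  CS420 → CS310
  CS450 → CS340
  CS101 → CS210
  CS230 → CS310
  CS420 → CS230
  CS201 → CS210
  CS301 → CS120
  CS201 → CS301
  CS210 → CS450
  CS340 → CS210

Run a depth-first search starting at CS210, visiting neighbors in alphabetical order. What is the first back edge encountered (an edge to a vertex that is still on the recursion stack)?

CS101->CS210

DFS from CS210 (visiting neighbors in alphabetical order); mark gray on enter, black on exit:
CS210 gray
  CS450 gray
    CS310 gray
    CS310 black
    CS340 gray
      CS101 gray
        CS101→CS210: CS210 is gray → back edge
First back edge: CS101 → CS210.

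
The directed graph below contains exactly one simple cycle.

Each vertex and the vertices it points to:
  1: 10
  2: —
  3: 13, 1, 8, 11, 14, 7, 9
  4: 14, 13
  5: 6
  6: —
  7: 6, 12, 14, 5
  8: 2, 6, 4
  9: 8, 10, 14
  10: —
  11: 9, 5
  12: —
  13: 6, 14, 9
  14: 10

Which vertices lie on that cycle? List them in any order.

DFS with gray/black marking from 8:
8 gray
  2 gray
  2 black
  6 gray
  6 black
  4 gray
    14 gray
      10 gray
      10 black
    14 black
    13 gray
      13→6: 6 black — skip
      13→14: 14 black — skip
      9 gray
        9→8: 8 is gray → back edge
Back edge closes the cycle 8 → 4 → 13 → 9 → 8; its vertices are {4, 8, 9, 13}.

4, 8, 9, 13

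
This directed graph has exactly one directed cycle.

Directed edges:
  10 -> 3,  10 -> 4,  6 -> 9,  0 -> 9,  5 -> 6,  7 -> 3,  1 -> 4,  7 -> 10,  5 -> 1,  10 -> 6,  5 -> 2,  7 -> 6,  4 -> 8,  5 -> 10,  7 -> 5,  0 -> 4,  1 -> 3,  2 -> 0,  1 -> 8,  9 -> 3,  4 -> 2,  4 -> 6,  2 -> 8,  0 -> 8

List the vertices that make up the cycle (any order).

0, 2, 4

DFS with gray/black marking from 2:
2 gray
  8 gray
  8 black
  0 gray
    0→8: 8 black — skip
    4 gray
      6 gray
        9 gray
          3 gray
          3 black
        9 black
      6 black
      4→2: 2 is gray → back edge
Back edge closes the cycle 2 → 0 → 4 → 2; its vertices are {0, 2, 4}.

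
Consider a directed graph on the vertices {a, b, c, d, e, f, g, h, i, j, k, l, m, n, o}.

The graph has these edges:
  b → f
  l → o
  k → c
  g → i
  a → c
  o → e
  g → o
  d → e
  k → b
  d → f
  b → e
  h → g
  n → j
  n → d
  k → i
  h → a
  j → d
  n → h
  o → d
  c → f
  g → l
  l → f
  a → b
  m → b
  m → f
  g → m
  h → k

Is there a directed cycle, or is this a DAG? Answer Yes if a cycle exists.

No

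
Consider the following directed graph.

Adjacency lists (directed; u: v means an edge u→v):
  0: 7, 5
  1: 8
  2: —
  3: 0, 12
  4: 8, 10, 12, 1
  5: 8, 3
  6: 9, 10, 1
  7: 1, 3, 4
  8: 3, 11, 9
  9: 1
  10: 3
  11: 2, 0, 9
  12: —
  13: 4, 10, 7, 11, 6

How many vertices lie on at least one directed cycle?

10

A vertex is on a directed cycle iff it belongs to a strongly connected component of size ≥ 2 (or has a self-loop).
The vertices on cycles are {0, 1, 3, 4, 5, 7, 8, 9, 10, 11} — 10 in total.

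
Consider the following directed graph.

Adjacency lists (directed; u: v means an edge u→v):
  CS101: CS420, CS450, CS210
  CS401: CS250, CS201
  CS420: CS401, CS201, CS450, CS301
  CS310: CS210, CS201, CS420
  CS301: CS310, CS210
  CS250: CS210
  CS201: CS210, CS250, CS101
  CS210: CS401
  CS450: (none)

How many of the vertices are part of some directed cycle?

8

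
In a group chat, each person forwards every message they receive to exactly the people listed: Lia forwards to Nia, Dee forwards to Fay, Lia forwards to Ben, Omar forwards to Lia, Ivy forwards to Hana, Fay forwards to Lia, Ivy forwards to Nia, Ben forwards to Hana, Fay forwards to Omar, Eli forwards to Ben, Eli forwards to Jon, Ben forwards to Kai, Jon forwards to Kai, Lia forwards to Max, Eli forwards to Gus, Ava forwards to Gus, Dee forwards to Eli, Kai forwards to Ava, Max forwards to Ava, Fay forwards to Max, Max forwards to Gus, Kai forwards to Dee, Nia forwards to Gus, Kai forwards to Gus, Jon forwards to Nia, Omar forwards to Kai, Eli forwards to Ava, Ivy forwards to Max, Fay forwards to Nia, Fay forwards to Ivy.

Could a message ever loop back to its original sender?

Yes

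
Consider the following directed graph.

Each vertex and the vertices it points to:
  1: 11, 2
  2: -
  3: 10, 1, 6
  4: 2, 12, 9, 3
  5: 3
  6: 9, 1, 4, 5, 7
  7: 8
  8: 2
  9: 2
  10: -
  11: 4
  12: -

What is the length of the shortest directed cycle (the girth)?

For each vertex v, BFS finds the shortest path from v back to v.
The shortest such closed walk is 3 → 6 → 4 → 3, length 3.

3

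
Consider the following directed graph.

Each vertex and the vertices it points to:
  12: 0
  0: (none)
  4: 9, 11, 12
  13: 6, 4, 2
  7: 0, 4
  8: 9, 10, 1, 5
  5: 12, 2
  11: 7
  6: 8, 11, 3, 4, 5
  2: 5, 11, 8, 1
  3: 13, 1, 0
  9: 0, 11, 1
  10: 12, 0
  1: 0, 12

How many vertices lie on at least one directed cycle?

A vertex is on a directed cycle iff it belongs to a strongly connected component of size ≥ 2 (or has a self-loop).
The vertices on cycles are {2, 3, 4, 5, 6, 7, 8, 9, 11, 13} — 10 in total.

10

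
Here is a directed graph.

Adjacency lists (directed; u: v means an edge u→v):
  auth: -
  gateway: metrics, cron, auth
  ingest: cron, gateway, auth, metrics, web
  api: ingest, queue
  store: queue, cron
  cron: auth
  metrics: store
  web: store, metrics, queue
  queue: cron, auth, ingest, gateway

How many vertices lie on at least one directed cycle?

6

A vertex is on a directed cycle iff it belongs to a strongly connected component of size ≥ 2 (or has a self-loop).
The vertices on cycles are {web, queue, store, ingest, gateway, metrics} — 6 in total.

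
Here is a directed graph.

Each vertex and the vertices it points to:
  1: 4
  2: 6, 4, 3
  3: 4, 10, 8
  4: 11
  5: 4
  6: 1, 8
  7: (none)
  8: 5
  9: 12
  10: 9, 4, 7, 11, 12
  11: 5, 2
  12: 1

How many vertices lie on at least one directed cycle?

A vertex is on a directed cycle iff it belongs to a strongly connected component of size ≥ 2 (or has a self-loop).
The vertices on cycles are {1, 2, 3, 4, 5, 6, 8, 9, 10, 11, 12} — 11 in total.

11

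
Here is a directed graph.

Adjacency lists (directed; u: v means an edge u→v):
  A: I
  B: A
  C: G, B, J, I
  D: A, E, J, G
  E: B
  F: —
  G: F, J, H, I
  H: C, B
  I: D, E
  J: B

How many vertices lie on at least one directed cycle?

A vertex is on a directed cycle iff it belongs to a strongly connected component of size ≥ 2 (or has a self-loop).
The vertices on cycles are {A, B, C, D, E, G, H, I, J} — 9 in total.

9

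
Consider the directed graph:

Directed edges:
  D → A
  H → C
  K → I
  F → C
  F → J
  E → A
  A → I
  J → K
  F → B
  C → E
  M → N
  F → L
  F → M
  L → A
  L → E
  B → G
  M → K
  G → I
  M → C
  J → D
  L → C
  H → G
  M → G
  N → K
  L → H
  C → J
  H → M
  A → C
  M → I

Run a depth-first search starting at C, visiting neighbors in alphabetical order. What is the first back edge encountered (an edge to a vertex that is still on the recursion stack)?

DFS from C (visiting neighbors in alphabetical order); mark gray on enter, black on exit:
C gray
  E gray
    A gray
      A→C: C is gray → back edge
First back edge: A → C.

A→C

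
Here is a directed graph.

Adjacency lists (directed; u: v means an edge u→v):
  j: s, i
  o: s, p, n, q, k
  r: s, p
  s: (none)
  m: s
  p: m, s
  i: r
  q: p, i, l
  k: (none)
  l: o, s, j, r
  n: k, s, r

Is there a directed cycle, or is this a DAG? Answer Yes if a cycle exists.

DFS with white/gray/black marking, starting from n:
n gray
  k gray
  k black
  s gray
  s black
  r gray
    r→s: s black — skip
    p gray
      m gray
        m→s: s black — skip
      m black
      p→s: s black — skip
    p black
  r black
n black
j gray
  j→s: s black — skip
  i gray
    i→r: r black — skip
  i black
j black
o gray
  o→s: s black — skip
  o→p: p black — skip
  o→n: n black — skip
  q gray
    q→p: p black — skip
    q→i: i black — skip
    l gray
      l→o: o is gray → back edge
Back edge found, so a cycle exists: o → q → l → o.

Yes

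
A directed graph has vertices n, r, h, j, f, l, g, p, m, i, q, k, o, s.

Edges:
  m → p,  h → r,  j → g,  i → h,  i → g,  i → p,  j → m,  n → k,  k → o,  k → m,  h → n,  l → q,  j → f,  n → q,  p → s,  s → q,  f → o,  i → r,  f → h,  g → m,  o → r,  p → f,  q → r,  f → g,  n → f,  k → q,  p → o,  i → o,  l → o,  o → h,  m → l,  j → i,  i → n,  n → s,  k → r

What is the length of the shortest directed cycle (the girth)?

3

For each vertex v, BFS finds the shortest path from v back to v.
The shortest such closed walk is n → f → h → n, length 3.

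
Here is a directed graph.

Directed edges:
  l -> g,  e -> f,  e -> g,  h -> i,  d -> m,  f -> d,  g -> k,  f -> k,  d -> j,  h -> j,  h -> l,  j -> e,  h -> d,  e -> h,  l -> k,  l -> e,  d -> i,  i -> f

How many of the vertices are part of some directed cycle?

7

A vertex is on a directed cycle iff it belongs to a strongly connected component of size ≥ 2 (or has a self-loop).
The vertices on cycles are {d, e, f, h, i, j, l} — 7 in total.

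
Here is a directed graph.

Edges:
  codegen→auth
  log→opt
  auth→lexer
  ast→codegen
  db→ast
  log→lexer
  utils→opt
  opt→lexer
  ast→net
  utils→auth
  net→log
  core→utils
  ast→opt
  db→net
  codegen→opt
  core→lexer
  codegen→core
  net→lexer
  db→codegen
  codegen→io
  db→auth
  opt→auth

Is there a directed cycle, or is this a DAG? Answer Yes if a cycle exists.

No

DFS with white/gray/black marking, starting from net:
net gray
  lexer gray
  lexer black
  log gray
    log→lexer: lexer black — skip
    opt gray
      opt→lexer: lexer black — skip
      auth gray
        auth→lexer: lexer black — skip
      auth black
    opt black
  log black
net black
ast gray
  codegen gray
    core gray
      core→lexer: lexer black — skip
      utils gray
        utils→opt: opt black — skip
        utils→auth: auth black — skip
      utils black
    core black
    codegen→opt: opt black — skip
    io gray
    io black
    codegen→auth: auth black — skip
  codegen black
  ast→opt: opt black — skip
  ast→net: net black — skip
ast black
db gray
  db→codegen: codegen black — skip
  db→auth: auth black — skip
  db→ast: ast black — skip
  db→net: net black — skip
db black
Every edge goes to a white or black vertex — no back edge, so the graph is acyclic.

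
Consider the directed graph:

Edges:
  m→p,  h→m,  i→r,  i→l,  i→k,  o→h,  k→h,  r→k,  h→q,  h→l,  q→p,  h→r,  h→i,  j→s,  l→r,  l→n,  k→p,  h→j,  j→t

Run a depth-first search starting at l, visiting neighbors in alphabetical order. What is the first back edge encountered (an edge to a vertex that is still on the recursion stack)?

DFS from l (visiting neighbors in alphabetical order); mark gray on enter, black on exit:
l gray
  n gray
  n black
  r gray
    k gray
      h gray
        i gray
          i→k: k is gray → back edge
First back edge: i → k.

i→k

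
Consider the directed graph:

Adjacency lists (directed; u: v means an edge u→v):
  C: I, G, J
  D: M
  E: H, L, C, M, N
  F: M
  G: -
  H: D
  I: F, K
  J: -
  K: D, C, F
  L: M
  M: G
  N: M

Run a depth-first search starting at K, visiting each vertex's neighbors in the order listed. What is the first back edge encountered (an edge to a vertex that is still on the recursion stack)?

I→K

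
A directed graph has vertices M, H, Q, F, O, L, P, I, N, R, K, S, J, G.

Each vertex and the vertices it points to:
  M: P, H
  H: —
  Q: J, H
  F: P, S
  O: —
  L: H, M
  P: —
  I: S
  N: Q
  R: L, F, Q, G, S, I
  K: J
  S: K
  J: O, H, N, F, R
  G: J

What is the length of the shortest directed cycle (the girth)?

For each vertex v, BFS finds the shortest path from v back to v.
The shortest such closed walk is J → R → Q → J, length 3.

3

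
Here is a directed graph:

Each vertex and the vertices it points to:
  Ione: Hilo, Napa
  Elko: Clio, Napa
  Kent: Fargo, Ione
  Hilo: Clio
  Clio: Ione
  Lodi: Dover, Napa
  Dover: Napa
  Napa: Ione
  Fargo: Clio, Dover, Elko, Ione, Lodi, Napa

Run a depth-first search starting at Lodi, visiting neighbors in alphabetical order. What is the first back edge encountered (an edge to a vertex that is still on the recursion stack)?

Clio→Ione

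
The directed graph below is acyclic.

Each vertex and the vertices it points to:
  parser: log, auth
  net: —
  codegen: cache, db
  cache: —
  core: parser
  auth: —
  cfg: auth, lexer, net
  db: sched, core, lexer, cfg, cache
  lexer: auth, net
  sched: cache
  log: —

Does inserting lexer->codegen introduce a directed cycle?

Adding lexer→codegen creates a cycle iff codegen can already reach lexer.
Path from codegen: codegen → db → lexer.
So codegen → … → lexer → codegen is a cycle.

Yes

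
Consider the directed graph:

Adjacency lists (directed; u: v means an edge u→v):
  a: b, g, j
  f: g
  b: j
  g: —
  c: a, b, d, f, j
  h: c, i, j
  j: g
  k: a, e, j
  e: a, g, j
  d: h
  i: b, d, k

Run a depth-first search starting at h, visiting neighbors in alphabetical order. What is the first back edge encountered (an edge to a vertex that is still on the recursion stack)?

d→h

DFS from h (visiting neighbors in alphabetical order); mark gray on enter, black on exit:
h gray
  c gray
    a gray
      b gray
        j gray
          g gray
          g black
        j black
      b black
      a→g: g black — skip
      a→j: j black — skip
    a black
    c→b: b black — skip
    d gray
      d→h: h is gray → back edge
First back edge: d → h.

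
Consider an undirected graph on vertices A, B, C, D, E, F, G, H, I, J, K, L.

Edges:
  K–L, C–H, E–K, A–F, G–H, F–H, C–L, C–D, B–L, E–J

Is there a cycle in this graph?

DFS, tracking each vertex's parent; an edge to a visited non-parent vertex closes a cycle.
Start from B:
visit B (parent –)
  visit L (parent B)
    visit C (parent L)
      visit H (parent C)
        visit G (parent H)
          G–H: parent, skip
        visit F (parent H)
          F–H: parent, skip
          visit A (parent F)
            A–F: parent, skip
        H–C: parent, skip
      visit D (parent C)
        D–C: parent, skip
      C–L: parent, skip
    L–B: parent, skip
    visit K (parent L)
      K–L: parent, skip
      visit E (parent K)
        E–K: parent, skip
        visit J (parent E)
          J–E: parent, skip
visit I (parent –)
No non-parent visited neighbor found — the graph is a forest.

No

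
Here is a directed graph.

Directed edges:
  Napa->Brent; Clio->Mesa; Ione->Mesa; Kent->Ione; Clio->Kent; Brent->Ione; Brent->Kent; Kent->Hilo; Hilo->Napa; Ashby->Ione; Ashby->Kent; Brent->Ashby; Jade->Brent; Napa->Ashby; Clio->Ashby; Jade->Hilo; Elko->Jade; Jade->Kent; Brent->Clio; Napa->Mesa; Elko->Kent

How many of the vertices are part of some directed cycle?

6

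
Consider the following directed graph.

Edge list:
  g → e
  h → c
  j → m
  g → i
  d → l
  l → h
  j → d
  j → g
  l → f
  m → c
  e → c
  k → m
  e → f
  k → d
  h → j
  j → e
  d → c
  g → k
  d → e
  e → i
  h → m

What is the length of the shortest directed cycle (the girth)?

For each vertex v, BFS finds the shortest path from v back to v.
The shortest such closed walk is j → d → l → h → j, length 4.

4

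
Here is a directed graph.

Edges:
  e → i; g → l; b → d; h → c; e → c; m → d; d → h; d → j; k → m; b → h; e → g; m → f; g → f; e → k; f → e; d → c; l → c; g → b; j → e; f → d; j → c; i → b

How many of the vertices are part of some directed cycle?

A vertex is on a directed cycle iff it belongs to a strongly connected component of size ≥ 2 (or has a self-loop).
The vertices on cycles are {b, d, e, f, g, i, j, k, m} — 9 in total.

9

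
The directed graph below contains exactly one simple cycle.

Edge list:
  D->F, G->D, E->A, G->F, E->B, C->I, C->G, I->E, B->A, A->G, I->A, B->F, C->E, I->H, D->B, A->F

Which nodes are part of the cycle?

A, B, D, G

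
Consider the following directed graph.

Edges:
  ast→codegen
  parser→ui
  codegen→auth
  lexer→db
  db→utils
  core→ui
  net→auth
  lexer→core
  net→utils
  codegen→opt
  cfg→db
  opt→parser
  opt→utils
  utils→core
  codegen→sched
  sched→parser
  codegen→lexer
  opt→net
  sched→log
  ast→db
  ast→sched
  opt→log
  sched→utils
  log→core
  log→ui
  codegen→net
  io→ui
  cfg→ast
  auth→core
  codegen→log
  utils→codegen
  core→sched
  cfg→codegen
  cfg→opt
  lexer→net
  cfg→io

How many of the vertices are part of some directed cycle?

10

A vertex is on a directed cycle iff it belongs to a strongly connected component of size ≥ 2 (or has a self-loop).
The vertices on cycles are {db, log, net, opt, auth, core, lexer, sched, utils, codegen} — 10 in total.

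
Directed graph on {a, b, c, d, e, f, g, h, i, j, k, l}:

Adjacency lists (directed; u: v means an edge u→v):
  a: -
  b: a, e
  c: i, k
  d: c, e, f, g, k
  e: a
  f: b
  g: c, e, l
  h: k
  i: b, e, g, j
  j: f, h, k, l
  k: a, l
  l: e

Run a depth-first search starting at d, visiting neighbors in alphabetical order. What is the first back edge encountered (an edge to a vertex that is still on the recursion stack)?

DFS from d (visiting neighbors in alphabetical order); mark gray on enter, black on exit:
d gray
  c gray
    i gray
      b gray
        a gray
        a black
        e gray
          e→a: a black — skip
        e black
      b black
      i→e: e black — skip
      g gray
        g→c: c is gray → back edge
First back edge: g → c.

g→c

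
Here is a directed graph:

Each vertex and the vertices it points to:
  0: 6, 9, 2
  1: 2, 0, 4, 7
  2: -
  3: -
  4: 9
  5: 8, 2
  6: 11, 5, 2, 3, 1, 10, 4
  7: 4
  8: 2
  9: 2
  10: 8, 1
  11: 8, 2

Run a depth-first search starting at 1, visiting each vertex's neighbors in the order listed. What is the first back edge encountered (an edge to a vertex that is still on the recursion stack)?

DFS from 1 (visiting each vertex's neighbors in the order listed); mark gray on enter, black on exit:
1 gray
  2 gray
  2 black
  0 gray
    6 gray
      11 gray
        8 gray
          8→2: 2 black — skip
        8 black
        11→2: 2 black — skip
      11 black
      5 gray
        5→8: 8 black — skip
        5→2: 2 black — skip
      5 black
      6→2: 2 black — skip
      3 gray
      3 black
      6→1: 1 is gray → back edge
First back edge: 6 → 1.

6→1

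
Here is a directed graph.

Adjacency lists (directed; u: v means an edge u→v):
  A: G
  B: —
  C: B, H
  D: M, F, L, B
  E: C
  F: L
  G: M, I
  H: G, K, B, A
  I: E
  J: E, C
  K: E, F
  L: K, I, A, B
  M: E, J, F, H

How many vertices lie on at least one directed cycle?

A vertex is on a directed cycle iff it belongs to a strongly connected component of size ≥ 2 (or has a self-loop).
The vertices on cycles are {A, C, E, F, G, H, I, J, K, L, M} — 11 in total.

11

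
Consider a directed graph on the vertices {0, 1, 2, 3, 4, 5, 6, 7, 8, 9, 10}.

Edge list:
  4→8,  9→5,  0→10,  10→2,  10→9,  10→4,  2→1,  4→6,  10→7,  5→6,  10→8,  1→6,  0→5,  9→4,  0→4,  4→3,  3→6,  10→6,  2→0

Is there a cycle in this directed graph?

DFS with white/gray/black marking, starting from 4:
4 gray
  6 gray
  6 black
  8 gray
  8 black
  3 gray
    3→6: 6 black — skip
  3 black
4 black
0 gray
  0→4: 4 black — skip
  10 gray
    10→4: 4 black — skip
    10→6: 6 black — skip
    9 gray
      9→4: 4 black — skip
      5 gray
        5→6: 6 black — skip
      5 black
    9 black
    2 gray
      2→0: 0 is gray → back edge
Back edge found, so a cycle exists: 0 → 10 → 2 → 0.

Yes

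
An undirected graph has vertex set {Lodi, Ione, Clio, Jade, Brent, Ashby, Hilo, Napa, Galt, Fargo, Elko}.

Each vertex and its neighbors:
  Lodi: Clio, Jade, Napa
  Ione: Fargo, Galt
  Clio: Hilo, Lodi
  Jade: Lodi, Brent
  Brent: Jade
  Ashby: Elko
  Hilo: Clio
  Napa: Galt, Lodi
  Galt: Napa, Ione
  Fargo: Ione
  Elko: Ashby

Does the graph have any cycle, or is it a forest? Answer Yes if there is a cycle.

No

DFS, tracking each vertex's parent; an edge to a visited non-parent vertex closes a cycle.
Start from Ione:
visit Ione (parent –)
  visit Fargo (parent Ione)
    Fargo–Ione: parent, skip
  visit Galt (parent Ione)
    visit Napa (parent Galt)
      Napa–Galt: parent, skip
      visit Lodi (parent Napa)
        visit Clio (parent Lodi)
          visit Hilo (parent Clio)
            Hilo–Clio: parent, skip
          Clio–Lodi: parent, skip
        visit Jade (parent Lodi)
          Jade–Lodi: parent, skip
          visit Brent (parent Jade)
            Brent–Jade: parent, skip
        Lodi–Napa: parent, skip
    Galt–Ione: parent, skip
visit Ashby (parent –)
  visit Elko (parent Ashby)
    Elko–Ashby: parent, skip
No non-parent visited neighbor found — the graph is a forest.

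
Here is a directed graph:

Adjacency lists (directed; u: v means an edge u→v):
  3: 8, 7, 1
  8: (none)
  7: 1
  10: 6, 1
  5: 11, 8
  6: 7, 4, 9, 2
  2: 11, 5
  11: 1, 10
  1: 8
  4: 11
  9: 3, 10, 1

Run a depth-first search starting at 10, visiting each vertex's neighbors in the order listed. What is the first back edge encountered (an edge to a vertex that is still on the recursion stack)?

DFS from 10 (visiting each vertex's neighbors in the order listed); mark gray on enter, black on exit:
10 gray
  6 gray
    7 gray
      1 gray
        8 gray
        8 black
      1 black
    7 black
    4 gray
      11 gray
        11→1: 1 black — skip
        11→10: 10 is gray → back edge
First back edge: 11 → 10.

11->10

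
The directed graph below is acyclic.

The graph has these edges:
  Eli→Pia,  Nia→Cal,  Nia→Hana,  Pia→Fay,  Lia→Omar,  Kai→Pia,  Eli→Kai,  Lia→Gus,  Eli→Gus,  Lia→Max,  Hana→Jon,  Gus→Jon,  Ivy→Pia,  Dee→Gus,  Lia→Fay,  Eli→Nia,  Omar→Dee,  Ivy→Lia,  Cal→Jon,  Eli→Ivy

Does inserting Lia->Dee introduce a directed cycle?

No

Adding Lia→Dee creates a cycle iff Dee can already reach Lia.
Explore from Dee: no path reaches Lia. The graph stays acyclic.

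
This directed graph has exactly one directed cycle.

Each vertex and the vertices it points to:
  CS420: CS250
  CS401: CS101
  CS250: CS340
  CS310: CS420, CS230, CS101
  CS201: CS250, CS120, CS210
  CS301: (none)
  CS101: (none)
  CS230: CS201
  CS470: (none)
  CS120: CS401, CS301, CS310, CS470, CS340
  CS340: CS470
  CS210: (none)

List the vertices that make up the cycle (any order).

CS120, CS201, CS230, CS310

DFS with gray/black marking from CS201:
CS201 gray
  CS250 gray
    CS340 gray
      CS470 gray
      CS470 black
    CS340 black
  CS250 black
  CS120 gray
    CS401 gray
      CS101 gray
      CS101 black
    CS401 black
    CS301 gray
    CS301 black
    CS310 gray
      CS420 gray
        CS420→CS250: CS250 black — skip
      CS420 black
      CS230 gray
        CS230→CS201: CS201 is gray → back edge
Back edge closes the cycle CS201 → CS120 → CS310 → CS230 → CS201; its vertices are {CS120, CS201, CS230, CS310}.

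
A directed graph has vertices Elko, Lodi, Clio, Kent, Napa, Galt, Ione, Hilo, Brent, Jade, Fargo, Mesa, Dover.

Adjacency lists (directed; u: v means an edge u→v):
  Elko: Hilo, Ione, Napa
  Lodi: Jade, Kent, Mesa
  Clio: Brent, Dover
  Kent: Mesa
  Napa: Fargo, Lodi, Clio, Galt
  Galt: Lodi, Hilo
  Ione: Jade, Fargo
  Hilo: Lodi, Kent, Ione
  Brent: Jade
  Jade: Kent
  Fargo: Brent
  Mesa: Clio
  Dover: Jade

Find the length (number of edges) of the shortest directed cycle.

5

For each vertex v, BFS finds the shortest path from v back to v.
The shortest such closed walk is Clio → Dover → Jade → Kent → Mesa → Clio, length 5.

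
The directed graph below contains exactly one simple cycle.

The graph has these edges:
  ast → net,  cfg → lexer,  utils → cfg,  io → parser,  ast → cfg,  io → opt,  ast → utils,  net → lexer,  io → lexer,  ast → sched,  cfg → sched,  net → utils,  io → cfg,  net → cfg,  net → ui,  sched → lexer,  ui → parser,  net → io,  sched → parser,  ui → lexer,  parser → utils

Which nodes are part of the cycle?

DFS with gray/black marking from sched:
sched gray
  lexer gray
  lexer black
  parser gray
    utils gray
      cfg gray
        cfg→sched: sched is gray → back edge
Back edge closes the cycle sched → parser → utils → cfg → sched; its vertices are {cfg, sched, utils, parser}.

cfg, sched, utils, parser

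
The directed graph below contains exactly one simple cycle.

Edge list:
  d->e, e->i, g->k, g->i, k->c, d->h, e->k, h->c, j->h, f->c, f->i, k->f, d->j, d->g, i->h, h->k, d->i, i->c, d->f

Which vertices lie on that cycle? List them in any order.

f, h, i, k

DFS with gray/black marking from f:
f gray
  i gray
    h gray
      c gray
      c black
      k gray
        k→f: f is gray → back edge
Back edge closes the cycle f → i → h → k → f; its vertices are {f, h, i, k}.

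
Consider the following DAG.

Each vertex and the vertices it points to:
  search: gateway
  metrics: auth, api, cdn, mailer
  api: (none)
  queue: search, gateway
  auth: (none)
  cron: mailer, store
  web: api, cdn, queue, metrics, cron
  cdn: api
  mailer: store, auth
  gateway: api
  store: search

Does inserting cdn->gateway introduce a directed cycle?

Adding cdn→gateway creates a cycle iff gateway can already reach cdn.
Explore from gateway: no path reaches cdn. The graph stays acyclic.

No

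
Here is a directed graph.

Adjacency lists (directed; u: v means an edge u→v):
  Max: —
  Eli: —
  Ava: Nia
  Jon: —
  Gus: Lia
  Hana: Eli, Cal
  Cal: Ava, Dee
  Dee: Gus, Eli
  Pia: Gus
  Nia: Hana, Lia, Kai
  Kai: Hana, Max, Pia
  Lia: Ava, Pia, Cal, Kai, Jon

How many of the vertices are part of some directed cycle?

A vertex is on a directed cycle iff it belongs to a strongly connected component of size ≥ 2 (or has a self-loop).
The vertices on cycles are {Ava, Cal, Dee, Gus, Kai, Lia, Nia, Pia, Hana} — 9 in total.

9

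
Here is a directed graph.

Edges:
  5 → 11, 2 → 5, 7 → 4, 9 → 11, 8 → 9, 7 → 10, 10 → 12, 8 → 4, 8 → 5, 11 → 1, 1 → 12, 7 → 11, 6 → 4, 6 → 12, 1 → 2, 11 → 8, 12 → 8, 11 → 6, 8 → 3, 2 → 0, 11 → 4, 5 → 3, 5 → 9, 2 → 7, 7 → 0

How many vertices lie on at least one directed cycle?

10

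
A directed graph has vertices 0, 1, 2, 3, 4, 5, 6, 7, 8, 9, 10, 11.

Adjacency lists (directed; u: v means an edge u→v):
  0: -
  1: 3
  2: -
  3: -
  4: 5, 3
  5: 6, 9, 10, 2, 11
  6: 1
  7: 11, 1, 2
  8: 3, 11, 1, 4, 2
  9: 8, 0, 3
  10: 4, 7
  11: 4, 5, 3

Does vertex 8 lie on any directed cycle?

8 is on a cycle iff 8 can reach itself via ≥1 edge.
8 → 11 → 5 → 9 → 8 — yes.

Yes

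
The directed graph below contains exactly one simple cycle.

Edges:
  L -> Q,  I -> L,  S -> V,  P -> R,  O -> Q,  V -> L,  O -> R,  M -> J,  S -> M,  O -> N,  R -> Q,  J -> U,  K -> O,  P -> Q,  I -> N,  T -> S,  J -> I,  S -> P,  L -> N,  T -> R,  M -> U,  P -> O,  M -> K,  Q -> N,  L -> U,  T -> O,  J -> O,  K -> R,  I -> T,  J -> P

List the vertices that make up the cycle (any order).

I, J, M, S, T

DFS with gray/black marking from T:
T gray
  R gray
    Q gray
      N gray
      N black
    Q black
  R black
  S gray
    V gray
      L gray
        L→N: N black — skip
        L→Q: Q black — skip
        U gray
        U black
      L black
    V black
    P gray
      P→R: R black — skip
      O gray
        O→N: N black — skip
        O→R: R black — skip
        O→Q: Q black — skip
      O black
      P→Q: Q black — skip
    P black
    M gray
      K gray
        K→O: O black — skip
        K→R: R black — skip
      K black
      J gray
        J→P: P black — skip
        J→O: O black — skip
        J→U: U black — skip
        I gray
          I→N: N black — skip
          I→L: L black — skip
          I→T: T is gray → back edge
Back edge closes the cycle T → S → M → J → I → T; its vertices are {I, J, M, S, T}.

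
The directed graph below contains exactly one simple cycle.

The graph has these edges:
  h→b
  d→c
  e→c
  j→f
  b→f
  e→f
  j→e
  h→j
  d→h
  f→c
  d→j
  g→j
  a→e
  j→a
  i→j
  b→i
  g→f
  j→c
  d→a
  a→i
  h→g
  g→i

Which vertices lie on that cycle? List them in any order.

a, i, j

DFS with gray/black marking from i:
i gray
  j gray
    f gray
      c gray
      c black
    f black
    j→c: c black — skip
    e gray
      e→f: f black — skip
      e→c: c black — skip
    e black
    a gray
      a→i: i is gray → back edge
Back edge closes the cycle i → j → a → i; its vertices are {a, i, j}.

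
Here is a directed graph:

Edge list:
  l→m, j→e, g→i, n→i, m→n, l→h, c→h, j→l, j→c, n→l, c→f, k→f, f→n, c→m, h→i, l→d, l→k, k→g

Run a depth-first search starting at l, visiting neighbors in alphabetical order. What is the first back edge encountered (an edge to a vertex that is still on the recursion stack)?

n->l

DFS from l (visiting neighbors in alphabetical order); mark gray on enter, black on exit:
l gray
  d gray
  d black
  h gray
    i gray
    i black
  h black
  k gray
    f gray
      n gray
        n→i: i black — skip
        n→l: l is gray → back edge
First back edge: n → l.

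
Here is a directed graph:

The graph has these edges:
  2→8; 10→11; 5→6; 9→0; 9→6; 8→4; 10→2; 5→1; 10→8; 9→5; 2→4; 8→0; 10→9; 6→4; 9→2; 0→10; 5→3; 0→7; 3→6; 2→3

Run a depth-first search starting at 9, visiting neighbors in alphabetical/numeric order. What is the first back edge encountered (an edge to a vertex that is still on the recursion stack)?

8->0

DFS from 9 (visiting neighbors in alphabetical/numeric order); mark gray on enter, black on exit:
9 gray
  0 gray
    7 gray
    7 black
    10 gray
      2 gray
        3 gray
          6 gray
            4 gray
            4 black
          6 black
        3 black
        2→4: 4 black — skip
        8 gray
          8→0: 0 is gray → back edge
First back edge: 8 → 0.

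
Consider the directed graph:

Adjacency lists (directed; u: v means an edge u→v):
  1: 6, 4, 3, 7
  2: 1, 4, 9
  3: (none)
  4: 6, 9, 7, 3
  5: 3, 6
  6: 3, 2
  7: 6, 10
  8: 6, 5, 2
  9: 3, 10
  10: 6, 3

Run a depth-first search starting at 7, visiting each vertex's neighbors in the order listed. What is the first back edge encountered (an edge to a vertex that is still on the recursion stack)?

1->6

DFS from 7 (visiting each vertex's neighbors in the order listed); mark gray on enter, black on exit:
7 gray
  6 gray
    3 gray
    3 black
    2 gray
      1 gray
        1→6: 6 is gray → back edge
First back edge: 1 → 6.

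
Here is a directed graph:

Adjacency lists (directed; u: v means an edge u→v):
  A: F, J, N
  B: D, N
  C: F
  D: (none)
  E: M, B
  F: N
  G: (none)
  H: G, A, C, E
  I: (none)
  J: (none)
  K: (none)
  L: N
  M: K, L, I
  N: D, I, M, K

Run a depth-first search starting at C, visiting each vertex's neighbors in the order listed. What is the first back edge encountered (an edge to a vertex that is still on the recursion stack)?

L->N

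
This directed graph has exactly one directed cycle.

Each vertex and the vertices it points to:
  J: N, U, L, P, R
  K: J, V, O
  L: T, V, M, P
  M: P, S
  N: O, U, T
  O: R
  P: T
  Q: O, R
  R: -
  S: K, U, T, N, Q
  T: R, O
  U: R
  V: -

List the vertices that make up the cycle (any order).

DFS with gray/black marking from L:
L gray
  T gray
    R gray
    R black
    O gray
      O→R: R black — skip
    O black
  T black
  V gray
  V black
  M gray
    P gray
      P→T: T black — skip
    P black
    S gray
      K gray
        J gray
          N gray
            N→O: O black — skip
            U gray
              U→R: R black — skip
            U black
            N→T: T black — skip
          N black
          J→U: U black — skip
          J→L: L is gray → back edge
Back edge closes the cycle L → M → S → K → J → L; its vertices are {J, K, L, M, S}.

J, K, L, M, S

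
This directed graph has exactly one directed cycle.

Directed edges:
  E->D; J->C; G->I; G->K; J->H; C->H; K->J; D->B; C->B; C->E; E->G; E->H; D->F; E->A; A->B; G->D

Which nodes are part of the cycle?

DFS with gray/black marking from C:
C gray
  B gray
  B black
  E gray
    H gray
    H black
    D gray
      D→B: B black — skip
      F gray
      F black
    D black
    A gray
      A→B: B black — skip
    A black
    G gray
      I gray
      I black
      K gray
        J gray
          J→H: H black — skip
          J→C: C is gray → back edge
Back edge closes the cycle C → E → G → K → J → C; its vertices are {C, E, G, J, K}.

C, E, G, J, K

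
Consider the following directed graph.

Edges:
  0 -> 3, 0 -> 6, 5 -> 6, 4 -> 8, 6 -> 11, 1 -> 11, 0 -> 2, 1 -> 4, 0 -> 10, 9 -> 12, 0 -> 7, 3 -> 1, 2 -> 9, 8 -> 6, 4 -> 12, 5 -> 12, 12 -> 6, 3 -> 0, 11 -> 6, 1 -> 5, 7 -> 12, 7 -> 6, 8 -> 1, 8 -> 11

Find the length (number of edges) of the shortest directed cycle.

For each vertex v, BFS finds the shortest path from v back to v.
The shortest such closed walk is 0 → 3 → 0, length 2.

2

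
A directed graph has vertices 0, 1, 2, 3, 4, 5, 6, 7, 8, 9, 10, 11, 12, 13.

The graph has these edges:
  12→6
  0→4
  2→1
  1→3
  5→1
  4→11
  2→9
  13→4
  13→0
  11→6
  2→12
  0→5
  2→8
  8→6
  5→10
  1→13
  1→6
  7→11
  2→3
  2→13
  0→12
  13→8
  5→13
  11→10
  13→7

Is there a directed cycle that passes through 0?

0 is on a cycle iff 0 can reach itself via ≥1 edge.
0 → 5 → 13 → 0 — yes.

Yes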